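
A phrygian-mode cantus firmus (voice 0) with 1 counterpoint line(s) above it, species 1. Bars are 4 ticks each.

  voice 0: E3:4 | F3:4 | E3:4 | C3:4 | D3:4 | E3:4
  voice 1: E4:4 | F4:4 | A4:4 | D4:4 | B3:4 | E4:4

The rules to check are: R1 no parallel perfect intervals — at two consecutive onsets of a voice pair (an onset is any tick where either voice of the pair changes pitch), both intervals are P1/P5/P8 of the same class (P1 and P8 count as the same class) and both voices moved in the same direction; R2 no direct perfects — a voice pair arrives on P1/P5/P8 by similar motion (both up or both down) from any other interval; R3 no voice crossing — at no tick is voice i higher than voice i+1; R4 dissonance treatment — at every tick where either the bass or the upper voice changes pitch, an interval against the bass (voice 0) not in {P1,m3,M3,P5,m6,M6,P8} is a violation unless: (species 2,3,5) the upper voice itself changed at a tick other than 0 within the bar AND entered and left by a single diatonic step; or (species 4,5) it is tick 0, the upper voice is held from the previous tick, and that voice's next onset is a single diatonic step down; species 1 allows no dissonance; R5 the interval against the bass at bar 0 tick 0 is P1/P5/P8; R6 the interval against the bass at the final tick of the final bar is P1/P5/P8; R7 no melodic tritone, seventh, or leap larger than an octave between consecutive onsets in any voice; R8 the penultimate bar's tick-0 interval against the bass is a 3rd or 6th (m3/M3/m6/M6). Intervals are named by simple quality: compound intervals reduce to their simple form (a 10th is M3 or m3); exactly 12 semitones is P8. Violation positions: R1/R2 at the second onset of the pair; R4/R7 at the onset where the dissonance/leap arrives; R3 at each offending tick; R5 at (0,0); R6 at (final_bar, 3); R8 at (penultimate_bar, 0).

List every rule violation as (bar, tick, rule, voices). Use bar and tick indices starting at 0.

(1, 0, R1, (0, 1))
(2, 0, R4, (0, 1))
(3, 0, R4, (0, 1))
(5, 0, R2, (0, 1))

bar 0: v0=E3 v1=E4 downbeat P8
bar 1: v0=F3 v1=F4 downbeat P8
bar 2: v0=E3 v1=A4 downbeat P4
bar 3: v0=C3 v1=D4 downbeat M2
bar 4: v0=D3 v1=B3 downbeat M6
bar 5: v0=E3 v1=E4 downbeat P8
  -> R1 @ bar 1 tick 0 v(0, 1): E3/E4 P8 -> F3/F4 P8 similar
  -> R4 @ bar 2 tick 0 v(0, 1): E3/A4 P4 untreated
  -> R4 @ bar 3 tick 0 v(0, 1): C3/D4 M2 untreated
  -> R2 @ bar 5 tick 0 v(0, 1): D3/B3 M6 -> E3/E4 P8 similar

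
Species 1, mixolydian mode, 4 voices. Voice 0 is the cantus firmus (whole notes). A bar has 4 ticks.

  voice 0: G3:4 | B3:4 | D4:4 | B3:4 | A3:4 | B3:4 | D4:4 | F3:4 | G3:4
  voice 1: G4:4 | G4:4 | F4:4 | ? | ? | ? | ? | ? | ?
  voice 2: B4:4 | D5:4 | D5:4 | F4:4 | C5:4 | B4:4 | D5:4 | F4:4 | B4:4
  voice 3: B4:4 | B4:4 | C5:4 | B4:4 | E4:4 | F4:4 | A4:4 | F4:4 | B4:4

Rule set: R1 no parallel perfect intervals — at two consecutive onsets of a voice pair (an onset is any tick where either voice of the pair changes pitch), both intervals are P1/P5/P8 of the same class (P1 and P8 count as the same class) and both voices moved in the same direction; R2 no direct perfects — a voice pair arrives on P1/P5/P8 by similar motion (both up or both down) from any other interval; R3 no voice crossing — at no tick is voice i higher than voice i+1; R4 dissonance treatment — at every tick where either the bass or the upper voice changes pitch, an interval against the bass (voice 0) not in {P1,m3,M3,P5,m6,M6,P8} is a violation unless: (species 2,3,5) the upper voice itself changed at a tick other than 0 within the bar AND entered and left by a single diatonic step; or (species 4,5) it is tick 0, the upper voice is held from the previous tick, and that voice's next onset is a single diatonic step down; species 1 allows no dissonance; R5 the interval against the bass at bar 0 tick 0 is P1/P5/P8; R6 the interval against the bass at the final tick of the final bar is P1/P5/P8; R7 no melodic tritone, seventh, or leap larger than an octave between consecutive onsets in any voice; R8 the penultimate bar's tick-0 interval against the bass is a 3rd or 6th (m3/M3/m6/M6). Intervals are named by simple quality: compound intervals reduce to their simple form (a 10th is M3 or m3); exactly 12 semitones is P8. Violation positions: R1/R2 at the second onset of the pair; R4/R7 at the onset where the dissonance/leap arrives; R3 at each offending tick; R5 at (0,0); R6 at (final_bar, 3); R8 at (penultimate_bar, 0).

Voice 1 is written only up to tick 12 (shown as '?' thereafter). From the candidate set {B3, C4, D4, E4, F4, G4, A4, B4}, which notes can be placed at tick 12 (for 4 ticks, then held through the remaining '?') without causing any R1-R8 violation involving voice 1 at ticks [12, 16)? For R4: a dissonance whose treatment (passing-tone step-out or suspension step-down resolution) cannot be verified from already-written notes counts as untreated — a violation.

B3: violates R2,R7
C4: violates R4
D4: legal
E4: violates R1,R4
F4: violates R4
G4: violates R3
A4: violates R3,R4
B4: violates R3,R7

{D4}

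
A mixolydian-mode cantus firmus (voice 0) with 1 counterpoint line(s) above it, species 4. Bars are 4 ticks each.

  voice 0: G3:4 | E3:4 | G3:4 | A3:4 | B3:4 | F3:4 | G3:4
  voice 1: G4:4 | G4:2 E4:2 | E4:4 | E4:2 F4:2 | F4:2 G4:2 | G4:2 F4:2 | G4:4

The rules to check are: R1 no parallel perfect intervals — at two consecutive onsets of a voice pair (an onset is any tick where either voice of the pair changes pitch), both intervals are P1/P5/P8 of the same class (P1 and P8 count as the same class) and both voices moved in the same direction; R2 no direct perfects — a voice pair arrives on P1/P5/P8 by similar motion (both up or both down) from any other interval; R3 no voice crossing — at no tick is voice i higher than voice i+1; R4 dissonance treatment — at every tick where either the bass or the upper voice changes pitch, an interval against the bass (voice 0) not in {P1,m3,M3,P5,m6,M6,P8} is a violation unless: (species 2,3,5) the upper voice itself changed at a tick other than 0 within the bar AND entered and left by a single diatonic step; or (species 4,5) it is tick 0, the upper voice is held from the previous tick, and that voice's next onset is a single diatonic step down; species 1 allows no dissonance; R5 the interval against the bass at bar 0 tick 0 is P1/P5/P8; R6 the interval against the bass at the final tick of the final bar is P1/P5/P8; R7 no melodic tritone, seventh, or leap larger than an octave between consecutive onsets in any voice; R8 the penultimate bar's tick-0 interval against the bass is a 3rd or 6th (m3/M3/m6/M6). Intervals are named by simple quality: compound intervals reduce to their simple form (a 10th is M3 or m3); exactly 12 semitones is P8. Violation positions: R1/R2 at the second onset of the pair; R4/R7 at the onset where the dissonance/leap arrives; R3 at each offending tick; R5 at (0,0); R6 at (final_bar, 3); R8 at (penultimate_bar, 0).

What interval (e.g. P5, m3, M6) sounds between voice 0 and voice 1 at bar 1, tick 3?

voice 0=E3 voice 1=E4 -> P8

P8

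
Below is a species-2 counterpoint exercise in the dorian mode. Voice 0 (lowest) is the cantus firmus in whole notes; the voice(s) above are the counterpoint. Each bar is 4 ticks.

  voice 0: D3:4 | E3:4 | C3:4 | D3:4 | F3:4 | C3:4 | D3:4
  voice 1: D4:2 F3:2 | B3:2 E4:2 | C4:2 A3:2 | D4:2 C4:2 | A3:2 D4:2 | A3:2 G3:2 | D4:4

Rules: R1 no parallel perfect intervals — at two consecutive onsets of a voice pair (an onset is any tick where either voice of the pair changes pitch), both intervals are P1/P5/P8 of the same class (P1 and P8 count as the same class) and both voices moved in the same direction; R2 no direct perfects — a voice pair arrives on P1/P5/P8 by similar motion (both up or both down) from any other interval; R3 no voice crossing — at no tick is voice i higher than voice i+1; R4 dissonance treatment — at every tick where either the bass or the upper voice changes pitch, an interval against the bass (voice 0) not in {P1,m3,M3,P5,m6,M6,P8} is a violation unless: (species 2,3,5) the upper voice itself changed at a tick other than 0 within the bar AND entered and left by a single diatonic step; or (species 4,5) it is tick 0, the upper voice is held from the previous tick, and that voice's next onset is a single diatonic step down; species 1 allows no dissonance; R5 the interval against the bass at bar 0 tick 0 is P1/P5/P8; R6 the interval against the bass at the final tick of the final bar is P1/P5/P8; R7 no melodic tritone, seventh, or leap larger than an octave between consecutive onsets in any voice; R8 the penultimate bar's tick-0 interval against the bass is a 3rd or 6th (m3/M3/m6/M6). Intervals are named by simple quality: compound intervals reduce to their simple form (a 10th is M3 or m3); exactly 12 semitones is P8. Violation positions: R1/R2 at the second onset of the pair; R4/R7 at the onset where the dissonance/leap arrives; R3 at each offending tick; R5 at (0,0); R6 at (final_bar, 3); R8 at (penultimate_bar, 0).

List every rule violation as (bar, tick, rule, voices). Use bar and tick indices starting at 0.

bar 0: v0=D3 v1=D4 downbeat P8
bar 1: v0=E3 v1=B3 downbeat P5
bar 2: v0=C3 v1=C4 downbeat P8
bar 3: v0=D3 v1=D4 downbeat P8
bar 4: v0=F3 v1=A3 downbeat M3
bar 5: v0=C3 v1=A3 downbeat M6
bar 6: v0=D3 v1=D4 downbeat P8
  -> R2 @ bar 1 tick 0 v(0, 1): D3/F3 m3 -> E3/B3 P5 similar
  -> R7 @ bar 1 tick 0 v(1,): F3->B3 leap 6st
  -> R1 @ bar 2 tick 0 v(0, 1): E3/E4 P8 -> C3/C4 P8 similar
  -> R2 @ bar 3 tick 0 v(0, 1): C3/A3 M6 -> D3/D4 P8 similar
  -> R4 @ bar 3 tick 2 v(0, 1): D3/C4 m7 untreated
  -> R2 @ bar 6 tick 0 v(0, 1): C3/G3 P5 -> D3/D4 P8 similar

(1, 0, R2, (0, 1))
(1, 0, R7, (1,))
(2, 0, R1, (0, 1))
(3, 0, R2, (0, 1))
(3, 2, R4, (0, 1))
(6, 0, R2, (0, 1))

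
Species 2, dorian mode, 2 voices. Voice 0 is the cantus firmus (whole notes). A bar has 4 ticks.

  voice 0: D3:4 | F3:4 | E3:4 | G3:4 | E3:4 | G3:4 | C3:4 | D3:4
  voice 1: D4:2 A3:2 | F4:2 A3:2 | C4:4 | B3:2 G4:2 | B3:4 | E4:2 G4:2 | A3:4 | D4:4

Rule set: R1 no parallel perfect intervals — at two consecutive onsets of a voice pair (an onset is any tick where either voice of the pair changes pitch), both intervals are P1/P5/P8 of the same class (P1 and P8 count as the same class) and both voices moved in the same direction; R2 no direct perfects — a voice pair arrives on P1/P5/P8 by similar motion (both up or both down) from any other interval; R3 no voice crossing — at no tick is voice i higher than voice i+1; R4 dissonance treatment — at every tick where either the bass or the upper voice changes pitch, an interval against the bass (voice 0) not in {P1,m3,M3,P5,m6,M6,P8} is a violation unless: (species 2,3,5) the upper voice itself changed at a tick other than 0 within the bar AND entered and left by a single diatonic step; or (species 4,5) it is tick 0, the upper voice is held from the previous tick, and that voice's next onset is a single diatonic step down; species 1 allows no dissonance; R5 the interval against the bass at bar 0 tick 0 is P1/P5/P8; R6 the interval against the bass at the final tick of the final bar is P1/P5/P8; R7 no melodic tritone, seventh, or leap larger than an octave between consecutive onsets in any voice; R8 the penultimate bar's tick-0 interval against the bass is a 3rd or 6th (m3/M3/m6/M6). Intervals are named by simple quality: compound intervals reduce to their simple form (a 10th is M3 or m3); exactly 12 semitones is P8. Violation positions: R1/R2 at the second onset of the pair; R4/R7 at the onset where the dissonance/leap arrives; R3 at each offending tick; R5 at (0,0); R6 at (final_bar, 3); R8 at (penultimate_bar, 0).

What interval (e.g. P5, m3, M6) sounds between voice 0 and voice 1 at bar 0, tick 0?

voice 0=D3 voice 1=D4 -> P8

P8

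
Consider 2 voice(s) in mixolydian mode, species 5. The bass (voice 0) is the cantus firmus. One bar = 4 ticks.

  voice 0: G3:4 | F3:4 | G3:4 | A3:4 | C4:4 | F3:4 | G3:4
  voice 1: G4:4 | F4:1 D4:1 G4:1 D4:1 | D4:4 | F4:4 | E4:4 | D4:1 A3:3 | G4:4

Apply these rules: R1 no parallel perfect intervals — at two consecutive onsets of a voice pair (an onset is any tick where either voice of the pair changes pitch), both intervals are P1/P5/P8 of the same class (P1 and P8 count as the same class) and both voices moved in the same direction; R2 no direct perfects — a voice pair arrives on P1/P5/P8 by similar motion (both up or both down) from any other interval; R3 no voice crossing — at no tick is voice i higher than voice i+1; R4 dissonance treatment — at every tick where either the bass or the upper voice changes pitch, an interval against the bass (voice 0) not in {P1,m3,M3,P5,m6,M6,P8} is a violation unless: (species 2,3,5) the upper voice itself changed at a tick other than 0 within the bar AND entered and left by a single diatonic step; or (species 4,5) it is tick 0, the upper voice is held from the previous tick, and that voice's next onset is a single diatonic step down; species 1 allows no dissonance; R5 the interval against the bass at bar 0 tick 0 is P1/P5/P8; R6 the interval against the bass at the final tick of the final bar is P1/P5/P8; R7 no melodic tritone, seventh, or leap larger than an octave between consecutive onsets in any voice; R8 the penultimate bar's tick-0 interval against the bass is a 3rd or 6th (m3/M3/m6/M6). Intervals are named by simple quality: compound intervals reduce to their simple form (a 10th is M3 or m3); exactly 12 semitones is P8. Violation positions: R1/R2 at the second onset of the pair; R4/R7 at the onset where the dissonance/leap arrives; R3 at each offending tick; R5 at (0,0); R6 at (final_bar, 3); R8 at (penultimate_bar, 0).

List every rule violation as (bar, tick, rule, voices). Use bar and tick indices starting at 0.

bar 0: v0=G3 v1=G4 downbeat P8
bar 1: v0=F3 v1=F4 downbeat P8
bar 2: v0=G3 v1=D4 downbeat P5
bar 3: v0=A3 v1=F4 downbeat m6
bar 4: v0=C4 v1=E4 downbeat M3
bar 5: v0=F3 v1=D4 downbeat M6
bar 6: v0=G3 v1=G4 downbeat P8
  -> R1 @ bar 1 tick 0 v(0, 1): G3/G4 P8 -> F3/F4 P8 similar
  -> R4 @ bar 1 tick 2 v(0, 1): F3/G4 M2 untreated
  -> R2 @ bar 6 tick 0 v(0, 1): F3/A3 M3 -> G3/G4 P8 similar
  -> R7 @ bar 6 tick 0 v(1,): A3->G4 leap 10st

(1, 0, R1, (0, 1))
(1, 2, R4, (0, 1))
(6, 0, R2, (0, 1))
(6, 0, R7, (1,))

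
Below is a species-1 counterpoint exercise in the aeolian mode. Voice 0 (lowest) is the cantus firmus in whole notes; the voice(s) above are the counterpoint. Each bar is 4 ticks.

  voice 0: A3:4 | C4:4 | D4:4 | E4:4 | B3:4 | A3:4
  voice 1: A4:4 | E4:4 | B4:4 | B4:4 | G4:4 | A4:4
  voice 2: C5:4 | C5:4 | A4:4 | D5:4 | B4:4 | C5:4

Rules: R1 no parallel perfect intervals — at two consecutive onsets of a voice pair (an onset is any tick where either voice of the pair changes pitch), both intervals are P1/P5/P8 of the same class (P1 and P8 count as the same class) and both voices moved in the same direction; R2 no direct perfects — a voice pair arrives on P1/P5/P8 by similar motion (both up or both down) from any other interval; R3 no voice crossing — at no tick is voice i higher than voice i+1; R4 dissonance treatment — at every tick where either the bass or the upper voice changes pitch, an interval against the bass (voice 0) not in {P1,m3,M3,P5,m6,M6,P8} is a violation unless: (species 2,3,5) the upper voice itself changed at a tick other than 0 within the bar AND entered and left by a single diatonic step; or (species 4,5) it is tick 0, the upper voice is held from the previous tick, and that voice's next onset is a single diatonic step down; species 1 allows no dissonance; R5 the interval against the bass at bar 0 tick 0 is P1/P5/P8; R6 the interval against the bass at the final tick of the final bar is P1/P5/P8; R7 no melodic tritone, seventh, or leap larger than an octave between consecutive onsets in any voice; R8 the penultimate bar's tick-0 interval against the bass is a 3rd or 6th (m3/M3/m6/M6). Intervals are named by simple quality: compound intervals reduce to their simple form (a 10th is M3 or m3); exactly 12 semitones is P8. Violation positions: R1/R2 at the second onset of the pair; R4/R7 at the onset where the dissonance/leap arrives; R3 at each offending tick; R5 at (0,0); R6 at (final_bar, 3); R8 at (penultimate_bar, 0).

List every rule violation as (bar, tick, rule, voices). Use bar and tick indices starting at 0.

(0, 0, R5, (0, 2))
(2, 0, R3, (1, 2))
(2, 1, R3, (1, 2))
(2, 2, R3, (1, 2))
(2, 3, R3, (1, 2))
(3, 0, R4, (0, 2))
(4, 0, R2, (0, 2))
(4, 0, R8, (0, 2))
(5, 3, R6, (0, 2))

bar 0: v0=A3 v1=A4 v2=C5 downbeat m3
bar 1: v0=C4 v1=E4 v2=C5 downbeat P8
bar 2: v0=D4 v1=B4 v2=A4 downbeat P5
bar 3: v0=E4 v1=B4 v2=D5 downbeat m7
bar 4: v0=B3 v1=G4 v2=B4 downbeat P8
bar 5: v0=A3 v1=A4 v2=C5 downbeat m3
  -> R5 @ bar 0 tick 0 v(0, 2): opens on m3
  -> R3 @ bar 2 tick 0 v(1, 2): B4 above A4
  -> R3 @ bar 2 tick 1 v(1, 2): B4 above A4
  -> R3 @ bar 2 tick 2 v(1, 2): B4 above A4
  -> R3 @ bar 2 tick 3 v(1, 2): B4 above A4
  -> R4 @ bar 3 tick 0 v(0, 2): E4/D5 m7 untreated
  -> R2 @ bar 4 tick 0 v(0, 2): E4/D5 m7 -> B3/B4 P8 similar
  -> R8 @ bar 4 tick 0 v(0, 2): penult P8 not 3rd/6th
  -> R6 @ bar 5 tick 3 v(0, 2): closes on m3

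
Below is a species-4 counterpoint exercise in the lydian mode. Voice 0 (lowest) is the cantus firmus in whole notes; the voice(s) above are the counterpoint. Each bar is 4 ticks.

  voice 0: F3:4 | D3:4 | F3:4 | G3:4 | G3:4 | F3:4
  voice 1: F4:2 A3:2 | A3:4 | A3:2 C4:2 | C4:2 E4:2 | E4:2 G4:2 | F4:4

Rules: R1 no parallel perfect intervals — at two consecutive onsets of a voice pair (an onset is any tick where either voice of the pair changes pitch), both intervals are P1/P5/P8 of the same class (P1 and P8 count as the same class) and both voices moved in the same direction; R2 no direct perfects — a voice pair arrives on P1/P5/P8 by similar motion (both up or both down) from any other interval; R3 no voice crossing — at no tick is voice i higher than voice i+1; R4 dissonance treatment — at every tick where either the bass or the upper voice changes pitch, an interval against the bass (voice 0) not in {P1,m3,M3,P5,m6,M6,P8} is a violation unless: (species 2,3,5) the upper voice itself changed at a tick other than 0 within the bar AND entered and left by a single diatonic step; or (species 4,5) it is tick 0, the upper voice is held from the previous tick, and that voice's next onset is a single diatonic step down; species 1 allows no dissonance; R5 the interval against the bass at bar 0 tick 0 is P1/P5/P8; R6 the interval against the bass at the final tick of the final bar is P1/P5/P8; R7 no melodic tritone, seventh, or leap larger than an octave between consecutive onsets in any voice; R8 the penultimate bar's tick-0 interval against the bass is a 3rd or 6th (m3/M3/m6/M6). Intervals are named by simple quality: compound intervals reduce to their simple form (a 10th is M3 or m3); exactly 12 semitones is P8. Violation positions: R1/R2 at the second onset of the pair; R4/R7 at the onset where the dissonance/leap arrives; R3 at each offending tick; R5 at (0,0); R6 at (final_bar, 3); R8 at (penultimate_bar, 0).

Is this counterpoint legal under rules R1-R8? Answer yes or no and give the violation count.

bar 0: v0=F3 v1=F4 (P8)
bar 1: v0=D3 v1=A3 (P5)
bar 2: v0=F3 v1=A3 (M3)
bar 3: v0=G3 v1=C4 (P4)
bar 4: v0=G3 v1=E4 (M6)
bar 5: v0=F3 v1=F4 (P8)
  R4 @ bar3.0: G3/C4 P4 untreated
  R1 @ bar5.0: G3/G4 P8 -> F3/F4 P8 similar

No (2 violations)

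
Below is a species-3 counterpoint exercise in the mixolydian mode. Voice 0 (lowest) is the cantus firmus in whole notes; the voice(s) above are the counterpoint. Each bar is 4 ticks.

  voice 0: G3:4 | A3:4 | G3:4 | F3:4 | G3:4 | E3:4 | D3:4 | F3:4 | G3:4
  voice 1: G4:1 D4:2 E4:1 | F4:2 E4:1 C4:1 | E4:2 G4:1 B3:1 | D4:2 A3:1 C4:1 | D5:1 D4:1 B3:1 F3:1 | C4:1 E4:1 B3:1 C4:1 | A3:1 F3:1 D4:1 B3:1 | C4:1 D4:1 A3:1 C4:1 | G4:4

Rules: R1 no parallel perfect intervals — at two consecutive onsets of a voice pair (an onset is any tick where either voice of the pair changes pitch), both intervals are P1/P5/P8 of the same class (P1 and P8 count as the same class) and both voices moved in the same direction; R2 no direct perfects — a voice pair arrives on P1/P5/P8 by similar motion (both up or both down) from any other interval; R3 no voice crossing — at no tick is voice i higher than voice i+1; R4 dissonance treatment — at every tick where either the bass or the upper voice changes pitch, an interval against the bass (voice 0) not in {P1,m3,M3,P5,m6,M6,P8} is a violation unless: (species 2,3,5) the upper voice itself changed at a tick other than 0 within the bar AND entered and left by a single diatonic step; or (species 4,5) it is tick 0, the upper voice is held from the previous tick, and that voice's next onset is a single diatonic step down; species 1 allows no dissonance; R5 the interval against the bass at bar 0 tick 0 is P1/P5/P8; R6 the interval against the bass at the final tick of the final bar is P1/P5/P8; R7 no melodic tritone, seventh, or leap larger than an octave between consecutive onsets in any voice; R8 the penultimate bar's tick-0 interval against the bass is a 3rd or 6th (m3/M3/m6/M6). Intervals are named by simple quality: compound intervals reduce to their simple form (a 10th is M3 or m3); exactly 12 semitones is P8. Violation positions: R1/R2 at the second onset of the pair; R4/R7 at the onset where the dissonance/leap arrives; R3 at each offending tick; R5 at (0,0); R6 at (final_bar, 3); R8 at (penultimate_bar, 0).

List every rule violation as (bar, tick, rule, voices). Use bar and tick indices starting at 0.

bar 0: v0=G3 v1=G4 downbeat P8
bar 1: v0=A3 v1=F4 downbeat m6
bar 2: v0=G3 v1=E4 downbeat M6
bar 3: v0=F3 v1=D4 downbeat M6
bar 4: v0=G3 v1=D5 downbeat P5
bar 5: v0=E3 v1=C4 downbeat m6
bar 6: v0=D3 v1=A3 downbeat P5
bar 7: v0=F3 v1=C4 downbeat P5
bar 8: v0=G3 v1=G4 downbeat P8
  -> R1 @ bar 4 tick 0 v(0, 1): F3/C4 P5 -> G3/D5 P5 similar
  -> R7 @ bar 4 tick 0 v(1,): C4->D5 leap 14st
  -> R3 @ bar 4 tick 3 v(0, 1): G3 above F3
  -> R4 @ bar 4 tick 3 v(0, 1): G3/F3 M2 untreated
  -> R7 @ bar 4 tick 3 v(1,): B3->F3 leap 6st
  -> R2 @ bar 6 tick 0 v(0, 1): E3/C4 m6 -> D3/A3 P5 similar
  -> R2 @ bar 7 tick 0 v(0, 1): D3/B3 M6 -> F3/C4 P5 similar
  -> R8 @ bar 7 tick 0 v(0, 1): penult P5 not 3rd/6th
  -> R2 @ bar 8 tick 0 v(0, 1): F3/C4 P5 -> G3/G4 P8 similar

(4, 0, R1, (0, 1))
(4, 0, R7, (1,))
(4, 3, R3, (0, 1))
(4, 3, R4, (0, 1))
(4, 3, R7, (1,))
(6, 0, R2, (0, 1))
(7, 0, R2, (0, 1))
(7, 0, R8, (0, 1))
(8, 0, R2, (0, 1))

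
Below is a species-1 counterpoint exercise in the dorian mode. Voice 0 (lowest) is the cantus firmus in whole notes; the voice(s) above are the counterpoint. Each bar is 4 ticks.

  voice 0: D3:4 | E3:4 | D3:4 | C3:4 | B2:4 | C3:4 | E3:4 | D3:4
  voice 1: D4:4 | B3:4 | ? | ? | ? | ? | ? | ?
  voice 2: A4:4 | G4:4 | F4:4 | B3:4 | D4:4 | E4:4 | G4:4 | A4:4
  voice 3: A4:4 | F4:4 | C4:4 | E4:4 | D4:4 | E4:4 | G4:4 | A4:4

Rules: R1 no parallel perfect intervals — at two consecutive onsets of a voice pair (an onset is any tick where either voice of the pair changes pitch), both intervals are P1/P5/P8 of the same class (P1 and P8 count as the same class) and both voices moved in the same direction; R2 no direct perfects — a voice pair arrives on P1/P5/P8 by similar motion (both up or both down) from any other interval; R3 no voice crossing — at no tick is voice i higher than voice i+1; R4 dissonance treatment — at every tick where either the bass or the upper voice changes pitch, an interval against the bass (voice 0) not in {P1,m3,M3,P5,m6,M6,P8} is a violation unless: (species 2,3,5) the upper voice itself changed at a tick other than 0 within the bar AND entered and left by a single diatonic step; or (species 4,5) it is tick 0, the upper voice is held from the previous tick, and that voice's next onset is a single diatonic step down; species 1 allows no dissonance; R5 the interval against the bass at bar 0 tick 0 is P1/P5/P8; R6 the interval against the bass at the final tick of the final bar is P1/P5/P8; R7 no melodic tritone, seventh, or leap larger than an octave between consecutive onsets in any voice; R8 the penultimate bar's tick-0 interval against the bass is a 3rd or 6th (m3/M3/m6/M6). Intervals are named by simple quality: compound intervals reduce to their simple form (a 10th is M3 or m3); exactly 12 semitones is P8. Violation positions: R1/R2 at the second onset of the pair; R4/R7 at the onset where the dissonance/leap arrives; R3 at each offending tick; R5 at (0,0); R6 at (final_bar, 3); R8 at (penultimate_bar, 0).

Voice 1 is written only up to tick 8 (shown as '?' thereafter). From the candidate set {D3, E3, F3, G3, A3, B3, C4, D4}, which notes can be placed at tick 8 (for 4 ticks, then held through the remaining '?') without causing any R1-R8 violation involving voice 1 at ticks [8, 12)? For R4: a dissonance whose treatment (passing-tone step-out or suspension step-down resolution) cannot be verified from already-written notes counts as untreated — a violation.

{B3, D4}

D3: violates R2
E3: violates R4
F3: violates R2,R7
G3: violates R4
A3: violates R1
B3: legal
C4: violates R4
D4: legal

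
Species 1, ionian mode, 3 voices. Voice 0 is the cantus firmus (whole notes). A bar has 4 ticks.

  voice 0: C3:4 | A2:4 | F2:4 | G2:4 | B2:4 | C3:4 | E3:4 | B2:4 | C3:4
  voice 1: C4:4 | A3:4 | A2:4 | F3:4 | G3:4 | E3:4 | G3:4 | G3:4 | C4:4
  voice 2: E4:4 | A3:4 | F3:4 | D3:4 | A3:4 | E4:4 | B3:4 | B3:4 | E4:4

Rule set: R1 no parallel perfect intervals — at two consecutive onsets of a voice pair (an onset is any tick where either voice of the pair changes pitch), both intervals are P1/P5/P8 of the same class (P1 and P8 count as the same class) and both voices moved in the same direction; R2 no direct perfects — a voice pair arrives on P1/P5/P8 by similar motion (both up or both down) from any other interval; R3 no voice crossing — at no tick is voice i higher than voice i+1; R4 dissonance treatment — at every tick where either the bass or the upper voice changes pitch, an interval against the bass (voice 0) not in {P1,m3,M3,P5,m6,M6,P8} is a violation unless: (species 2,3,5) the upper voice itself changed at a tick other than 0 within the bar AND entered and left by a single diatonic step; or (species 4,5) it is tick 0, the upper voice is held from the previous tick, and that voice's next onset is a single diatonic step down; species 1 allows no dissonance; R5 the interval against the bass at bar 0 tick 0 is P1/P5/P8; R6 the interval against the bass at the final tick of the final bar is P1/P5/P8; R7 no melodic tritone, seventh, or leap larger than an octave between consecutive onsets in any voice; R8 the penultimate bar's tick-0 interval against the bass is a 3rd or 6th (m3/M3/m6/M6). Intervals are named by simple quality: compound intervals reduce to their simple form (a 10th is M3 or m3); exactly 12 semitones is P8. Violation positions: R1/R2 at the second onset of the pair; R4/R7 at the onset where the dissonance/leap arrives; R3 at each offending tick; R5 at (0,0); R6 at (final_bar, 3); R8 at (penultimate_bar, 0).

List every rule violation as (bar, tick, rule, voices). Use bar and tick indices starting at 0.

bar 0: v0=C3 v1=C4 v2=E4 downbeat M3
bar 1: v0=A2 v1=A3 v2=A3 downbeat P8
bar 2: v0=F2 v1=A2 v2=F3 downbeat P8
bar 3: v0=G2 v1=F3 v2=D3 downbeat P5
bar 4: v0=B2 v1=G3 v2=A3 downbeat m7
bar 5: v0=C3 v1=E3 v2=E4 downbeat M3
bar 6: v0=E3 v1=G3 v2=B3 downbeat P5
bar 7: v0=B2 v1=G3 v2=B3 downbeat P8
bar 8: v0=C3 v1=C4 v2=E4 downbeat M3
  -> R5 @ bar 0 tick 0 v(0, 2): opens on M3
  -> R1 @ bar 1 tick 0 v(0, 1): C3/C4 P8 -> A2/A3 P8 similar
  -> R2 @ bar 1 tick 0 v(0, 2): C3/E4 M3 -> A2/A3 P8 similar
  -> R2 @ bar 1 tick 0 v(1, 2): C4/E4 M3 -> A3/A3 P1 similar
  -> R1 @ bar 2 tick 0 v(0, 2): A2/A3 P8 -> F2/F3 P8 similar
  -> R3 @ bar 3 tick 0 v(1, 2): F3 above D3
  -> R4 @ bar 3 tick 0 v(0, 1): G2/F3 m7 untreated
  -> R3 @ bar 3 tick 1 v(1, 2): F3 above D3
  -> R3 @ bar 3 tick 2 v(1, 2): F3 above D3
  -> R3 @ bar 3 tick 3 v(1, 2): F3 above D3
  -> R4 @ bar 4 tick 0 v(0, 2): B2/A3 m7 untreated
  -> R8 @ bar 7 tick 0 v(0, 2): penult P8 not 3rd/6th
  -> R2 @ bar 8 tick 0 v(0, 1): B2/G3 m6 -> C3/C4 P8 similar
  -> R6 @ bar 8 tick 3 v(0, 2): closes on M3

(0, 0, R5, (0, 2))
(1, 0, R1, (0, 1))
(1, 0, R2, (0, 2))
(1, 0, R2, (1, 2))
(2, 0, R1, (0, 2))
(3, 0, R3, (1, 2))
(3, 0, R4, (0, 1))
(3, 1, R3, (1, 2))
(3, 2, R3, (1, 2))
(3, 3, R3, (1, 2))
(4, 0, R4, (0, 2))
(7, 0, R8, (0, 2))
(8, 0, R2, (0, 1))
(8, 3, R6, (0, 2))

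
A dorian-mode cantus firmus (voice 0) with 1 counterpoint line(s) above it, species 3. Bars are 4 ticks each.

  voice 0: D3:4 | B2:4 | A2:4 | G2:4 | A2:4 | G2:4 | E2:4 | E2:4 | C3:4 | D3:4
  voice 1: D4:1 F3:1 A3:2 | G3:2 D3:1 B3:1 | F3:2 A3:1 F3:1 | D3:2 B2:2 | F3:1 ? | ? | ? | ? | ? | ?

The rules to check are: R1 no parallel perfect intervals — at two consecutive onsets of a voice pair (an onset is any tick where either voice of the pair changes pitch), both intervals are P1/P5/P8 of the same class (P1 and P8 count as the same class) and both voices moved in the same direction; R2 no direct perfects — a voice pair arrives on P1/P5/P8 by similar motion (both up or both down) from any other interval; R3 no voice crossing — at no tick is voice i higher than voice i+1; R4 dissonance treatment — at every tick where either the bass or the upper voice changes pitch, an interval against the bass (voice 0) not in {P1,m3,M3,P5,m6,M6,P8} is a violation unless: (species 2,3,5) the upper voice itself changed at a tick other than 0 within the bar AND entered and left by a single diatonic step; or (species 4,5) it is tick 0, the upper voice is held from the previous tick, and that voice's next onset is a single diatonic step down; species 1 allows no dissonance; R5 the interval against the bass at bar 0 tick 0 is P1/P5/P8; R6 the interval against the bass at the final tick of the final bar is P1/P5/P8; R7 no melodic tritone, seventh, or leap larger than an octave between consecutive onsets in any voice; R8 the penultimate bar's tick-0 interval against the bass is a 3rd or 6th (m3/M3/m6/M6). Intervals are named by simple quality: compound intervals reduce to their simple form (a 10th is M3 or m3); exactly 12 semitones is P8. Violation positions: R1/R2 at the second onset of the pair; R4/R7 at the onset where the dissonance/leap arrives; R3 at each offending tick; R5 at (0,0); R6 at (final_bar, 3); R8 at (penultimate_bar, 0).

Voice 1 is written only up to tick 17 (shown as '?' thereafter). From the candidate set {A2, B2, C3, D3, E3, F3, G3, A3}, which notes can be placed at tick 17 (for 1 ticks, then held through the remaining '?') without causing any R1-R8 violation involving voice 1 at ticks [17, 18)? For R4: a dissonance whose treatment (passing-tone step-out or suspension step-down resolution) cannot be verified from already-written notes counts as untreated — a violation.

{A2, A3, C3, E3, F3}

A2: legal
B2: violates R4,R7
C3: legal
D3: violates R4
E3: legal
F3: legal
G3: violates R4
A3: legal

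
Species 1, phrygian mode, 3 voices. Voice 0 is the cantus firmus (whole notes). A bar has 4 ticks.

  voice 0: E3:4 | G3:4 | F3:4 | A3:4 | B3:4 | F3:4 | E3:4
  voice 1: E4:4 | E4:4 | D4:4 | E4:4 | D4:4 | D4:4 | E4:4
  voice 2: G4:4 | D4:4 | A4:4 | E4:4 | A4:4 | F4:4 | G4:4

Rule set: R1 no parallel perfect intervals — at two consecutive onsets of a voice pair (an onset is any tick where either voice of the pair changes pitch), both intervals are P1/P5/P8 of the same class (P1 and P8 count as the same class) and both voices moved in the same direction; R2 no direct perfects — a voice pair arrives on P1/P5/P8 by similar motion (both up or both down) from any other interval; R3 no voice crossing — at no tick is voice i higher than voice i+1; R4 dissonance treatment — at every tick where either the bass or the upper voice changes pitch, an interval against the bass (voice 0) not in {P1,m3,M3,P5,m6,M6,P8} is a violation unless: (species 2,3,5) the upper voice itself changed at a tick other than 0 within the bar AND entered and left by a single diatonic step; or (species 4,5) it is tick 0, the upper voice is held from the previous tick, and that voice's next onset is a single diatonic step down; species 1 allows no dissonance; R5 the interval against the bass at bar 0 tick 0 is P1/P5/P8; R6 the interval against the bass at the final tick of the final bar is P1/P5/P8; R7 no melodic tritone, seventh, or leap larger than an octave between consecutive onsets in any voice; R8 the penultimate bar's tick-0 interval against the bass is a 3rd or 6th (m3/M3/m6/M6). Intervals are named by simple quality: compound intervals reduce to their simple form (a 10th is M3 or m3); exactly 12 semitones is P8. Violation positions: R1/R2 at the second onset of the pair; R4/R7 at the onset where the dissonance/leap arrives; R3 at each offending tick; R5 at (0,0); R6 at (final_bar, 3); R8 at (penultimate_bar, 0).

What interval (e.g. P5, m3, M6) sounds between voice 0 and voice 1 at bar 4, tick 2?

voice 0=B3 voice 1=D4 -> m3

m3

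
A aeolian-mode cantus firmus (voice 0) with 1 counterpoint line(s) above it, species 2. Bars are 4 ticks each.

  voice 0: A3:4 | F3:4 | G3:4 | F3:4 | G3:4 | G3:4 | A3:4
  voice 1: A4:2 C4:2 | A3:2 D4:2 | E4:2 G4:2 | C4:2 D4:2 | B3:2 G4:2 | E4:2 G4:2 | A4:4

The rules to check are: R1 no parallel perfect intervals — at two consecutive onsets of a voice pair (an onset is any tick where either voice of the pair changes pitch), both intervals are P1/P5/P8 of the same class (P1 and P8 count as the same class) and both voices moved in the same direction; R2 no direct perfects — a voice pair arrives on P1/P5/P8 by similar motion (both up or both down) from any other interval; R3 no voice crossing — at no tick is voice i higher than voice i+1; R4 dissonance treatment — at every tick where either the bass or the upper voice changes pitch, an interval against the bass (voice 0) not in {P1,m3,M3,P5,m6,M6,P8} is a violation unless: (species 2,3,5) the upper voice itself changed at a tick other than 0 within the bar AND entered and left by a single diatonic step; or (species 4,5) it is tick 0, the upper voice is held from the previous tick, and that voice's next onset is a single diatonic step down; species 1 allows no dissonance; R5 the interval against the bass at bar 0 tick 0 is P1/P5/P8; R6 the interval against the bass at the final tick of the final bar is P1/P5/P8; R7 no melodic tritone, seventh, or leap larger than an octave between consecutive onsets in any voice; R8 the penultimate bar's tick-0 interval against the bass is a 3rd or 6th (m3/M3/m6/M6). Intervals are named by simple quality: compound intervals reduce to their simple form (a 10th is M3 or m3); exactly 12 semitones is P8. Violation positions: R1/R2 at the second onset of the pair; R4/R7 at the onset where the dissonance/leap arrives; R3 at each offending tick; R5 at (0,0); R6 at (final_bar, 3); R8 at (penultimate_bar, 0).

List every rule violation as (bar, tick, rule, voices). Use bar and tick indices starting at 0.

bar 0: v0=A3 v1=A4 downbeat P8
bar 1: v0=F3 v1=A3 downbeat M3
bar 2: v0=G3 v1=E4 downbeat M6
bar 3: v0=F3 v1=C4 downbeat P5
bar 4: v0=G3 v1=B3 downbeat M3
bar 5: v0=G3 v1=E4 downbeat M6
bar 6: v0=A3 v1=A4 downbeat P8
  -> R2 @ bar 3 tick 0 v(0, 1): G3/G4 P8 -> F3/C4 P5 similar
  -> R1 @ bar 6 tick 0 v(0, 1): G3/G4 P8 -> A3/A4 P8 similar

(3, 0, R2, (0, 1))
(6, 0, R1, (0, 1))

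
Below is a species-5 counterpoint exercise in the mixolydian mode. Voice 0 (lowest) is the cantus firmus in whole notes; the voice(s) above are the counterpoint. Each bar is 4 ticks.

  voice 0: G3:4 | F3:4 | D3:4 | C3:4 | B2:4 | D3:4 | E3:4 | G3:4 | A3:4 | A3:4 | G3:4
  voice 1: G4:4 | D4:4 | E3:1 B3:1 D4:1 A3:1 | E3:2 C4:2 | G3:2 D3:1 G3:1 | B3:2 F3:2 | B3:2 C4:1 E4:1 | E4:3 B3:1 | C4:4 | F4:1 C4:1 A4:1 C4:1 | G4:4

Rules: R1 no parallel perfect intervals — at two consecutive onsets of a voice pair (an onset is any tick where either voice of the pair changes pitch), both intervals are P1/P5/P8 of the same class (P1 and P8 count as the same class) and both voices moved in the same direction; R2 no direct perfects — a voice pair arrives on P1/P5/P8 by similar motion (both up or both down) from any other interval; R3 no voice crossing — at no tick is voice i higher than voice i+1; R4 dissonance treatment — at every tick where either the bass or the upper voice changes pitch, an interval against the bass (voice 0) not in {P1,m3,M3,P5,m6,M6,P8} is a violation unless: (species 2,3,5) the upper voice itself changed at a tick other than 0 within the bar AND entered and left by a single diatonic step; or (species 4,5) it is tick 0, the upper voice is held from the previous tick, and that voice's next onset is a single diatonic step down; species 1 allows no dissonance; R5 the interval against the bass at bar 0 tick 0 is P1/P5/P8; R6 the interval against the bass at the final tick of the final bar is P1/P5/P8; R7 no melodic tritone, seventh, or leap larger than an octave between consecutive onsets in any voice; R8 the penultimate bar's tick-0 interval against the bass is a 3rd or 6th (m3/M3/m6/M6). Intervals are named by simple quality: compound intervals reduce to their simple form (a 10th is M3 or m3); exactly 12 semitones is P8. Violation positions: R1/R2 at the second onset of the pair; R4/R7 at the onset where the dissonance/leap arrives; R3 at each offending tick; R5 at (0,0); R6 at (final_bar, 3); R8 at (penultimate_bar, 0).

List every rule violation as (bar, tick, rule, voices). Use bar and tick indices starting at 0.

(2, 0, R4, (0, 1))
(2, 0, R7, (1,))
(5, 2, R7, (1,))
(6, 0, R2, (0, 1))
(6, 0, R7, (1,))

bar 0: v0=G3 v1=G4 downbeat P8
bar 1: v0=F3 v1=D4 downbeat M6
bar 2: v0=D3 v1=E3 downbeat M2
bar 3: v0=C3 v1=E3 downbeat M3
bar 4: v0=B2 v1=G3 downbeat m6
bar 5: v0=D3 v1=B3 downbeat M6
bar 6: v0=E3 v1=B3 downbeat P5
bar 7: v0=G3 v1=E4 downbeat M6
bar 8: v0=A3 v1=C4 downbeat m3
bar 9: v0=A3 v1=F4 downbeat m6
bar 10: v0=G3 v1=G4 downbeat P8
  -> R4 @ bar 2 tick 0 v(0, 1): D3/E3 M2 untreated
  -> R7 @ bar 2 tick 0 v(1,): D4->E3 leap 10st
  -> R7 @ bar 5 tick 2 v(1,): B3->F3 leap 6st
  -> R2 @ bar 6 tick 0 v(0, 1): D3/F3 m3 -> E3/B3 P5 similar
  -> R7 @ bar 6 tick 0 v(1,): F3->B3 leap 6st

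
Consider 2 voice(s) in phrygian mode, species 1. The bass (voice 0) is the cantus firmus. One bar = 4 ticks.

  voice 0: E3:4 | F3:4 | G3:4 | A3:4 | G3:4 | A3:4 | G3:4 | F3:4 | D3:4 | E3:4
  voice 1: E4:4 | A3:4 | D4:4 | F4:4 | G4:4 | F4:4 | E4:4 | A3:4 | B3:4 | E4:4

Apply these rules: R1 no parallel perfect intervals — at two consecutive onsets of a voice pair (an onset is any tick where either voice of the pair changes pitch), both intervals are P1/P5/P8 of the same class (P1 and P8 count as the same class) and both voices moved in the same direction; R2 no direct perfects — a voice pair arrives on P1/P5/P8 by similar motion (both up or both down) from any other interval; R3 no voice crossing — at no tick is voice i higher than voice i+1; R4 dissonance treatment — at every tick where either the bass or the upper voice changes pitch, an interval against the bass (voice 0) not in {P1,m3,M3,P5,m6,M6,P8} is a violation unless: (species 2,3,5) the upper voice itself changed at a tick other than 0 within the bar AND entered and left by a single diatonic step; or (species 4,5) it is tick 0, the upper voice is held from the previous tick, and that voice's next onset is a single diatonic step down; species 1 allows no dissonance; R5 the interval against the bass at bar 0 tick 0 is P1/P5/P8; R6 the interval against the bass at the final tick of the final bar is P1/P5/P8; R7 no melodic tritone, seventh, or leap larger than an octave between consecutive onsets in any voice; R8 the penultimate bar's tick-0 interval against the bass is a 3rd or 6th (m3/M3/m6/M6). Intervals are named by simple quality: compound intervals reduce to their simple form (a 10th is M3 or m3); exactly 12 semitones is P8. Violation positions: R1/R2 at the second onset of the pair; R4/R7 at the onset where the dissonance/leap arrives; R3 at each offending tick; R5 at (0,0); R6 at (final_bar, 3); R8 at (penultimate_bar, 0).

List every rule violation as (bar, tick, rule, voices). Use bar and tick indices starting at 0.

bar 0: v0=E3 v1=E4 downbeat P8
bar 1: v0=F3 v1=A3 downbeat M3
bar 2: v0=G3 v1=D4 downbeat P5
bar 3: v0=A3 v1=F4 downbeat m6
bar 4: v0=G3 v1=G4 downbeat P8
bar 5: v0=A3 v1=F4 downbeat m6
bar 6: v0=G3 v1=E4 downbeat M6
bar 7: v0=F3 v1=A3 downbeat M3
bar 8: v0=D3 v1=B3 downbeat M6
bar 9: v0=E3 v1=E4 downbeat P8
  -> R2 @ bar 2 tick 0 v(0, 1): F3/A3 M3 -> G3/D4 P5 similar
  -> R2 @ bar 9 tick 0 v(0, 1): D3/B3 M6 -> E3/E4 P8 similar

(2, 0, R2, (0, 1))
(9, 0, R2, (0, 1))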